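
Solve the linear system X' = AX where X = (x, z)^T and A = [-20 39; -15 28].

x(t) = -2C_1e^(4t)sin(3t) - 3C_1e^(4t)cos(3t) - 3C_2e^(4t)sin(3t) + 2C_2e^(4t)cos(3t), z(t) = -C_1e^(4t)sin(3t) - 2C_1e^(4t)cos(3t) - 2C_2e^(4t)sin(3t) + C_2e^(4t)cos(3t)

Coefficient matrix A = [[-20, 39], [-15, 28]].
Characteristic polynomial det(A - λI) = λ^2 - 8λ + 25 = 0.
Eigenvalues λ = 4 ± 3i (complex conjugate pair).
For λ=4+3i: an eigenvector is (-3,-2) - i(-2,-1) = (-3 + 2i, -2 + i).
A real fundamental pair from Re and Im of e^((4+3i)t)v: X_1 = e^(4t)(cos(3t)·(-3,-2) + sin(3t)·(-2,-1)), X_2 = e^(4t)(sin(3t)·(-3,-2) - cos(3t)·(-2,-1)).
General solution: C_1X_1 + C_2X_2.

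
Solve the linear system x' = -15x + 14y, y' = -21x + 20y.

Coefficient matrix A = [[-15, 14], [-21, 20]].
Characteristic polynomial det(A - λI) = λ^2 - 5λ - 6 = 0.
Eigenvalues λ = 6, -1.
For λ=6: (A-λI) row 1 is [-21, 14], so an eigenvector is (2, 3).
For λ=-1: (A-λI) row 1 is [-14, 14], so an eigenvector is (-1, -1).
General solution: C_1e^(6t)(2,3) + C_2e^(-t)(-1,-1).

x(t) = 2C_1e^(6t) - C_2e^(-t), y(t) = 3C_1e^(6t) - C_2e^(-t)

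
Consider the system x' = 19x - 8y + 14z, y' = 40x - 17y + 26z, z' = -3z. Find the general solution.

x(t) = C_1e^(3t) - C_2e^(-3t) + 2C_3e^(-t), y(t) = 2C_1e^(3t) - C_2e^(-3t) + 5C_3e^(-t), z(t) = C_2e^(-3t)

Coefficient matrix A = [[19, -8, 14], [40, -17, 26], [0, 0, -3]].
det(A - λI) = 0 gives eigenvalues λ = 3, -3, -1.
For λ=3: eigenvector (1,2,0).
For λ=-3: eigenvector (-1,-1,1).
For λ=-1: eigenvector (2,5,0).
General solution: C_1e^(3t)(1,2,0) + C_2e^(-3t)(-1,-1,1) + C_3e^(-t)(2,5,0).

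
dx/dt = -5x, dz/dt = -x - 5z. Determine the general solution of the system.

Coefficient matrix A = [[-5, 0], [-1, -5]].
Characteristic polynomial det(A - λI) = λ^2 + 10λ + 25 = 0.
Single eigenvalue λ = -5 with algebraic multiplicity 2.
Eigenvector v = (0,1); generalized eigenvector w with (A-λI)w=v is (-1,-3).
General solution: e^(-5t)[c_1·v + c_2·(t·v + w)].

x(t) = -c_2e^(-5t), z(t) = c_1e^(-5t) + c_2te^(-5t) - 3c_2e^(-5t)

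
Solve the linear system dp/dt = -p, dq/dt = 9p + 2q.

p(t) = K_1e^(-t), q(t) = -3K_1e^(-t) - K_2e^(2t)

Coefficient matrix A = [[-1, 0], [9, 2]].
Characteristic polynomial det(A - λI) = λ^2 - λ - 2 = 0.
Eigenvalues λ = -1, 2.
For λ=-1: (A-λI) row 2 is [9, 3], so an eigenvector is (1, -3).
For λ=2: (A-λI) row 1 is [-3, 0], so an eigenvector is (0, -1).
General solution: K_1e^(-t)(1,-3) + K_2e^(2t)(0,-1).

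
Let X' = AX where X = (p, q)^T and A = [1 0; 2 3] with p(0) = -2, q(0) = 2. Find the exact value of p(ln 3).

-6

A = [[1,0],[2,3]]; eigenvalues λ = 3, 1.
Eigenvectors: (0,1) for λ=3, (1,-1) for λ=1.
From the initial condition, c_1 = 0, c_2 = -2.
p(ln 3) = (0)(3^3)(0) + (-2)(3^1)(1) = -6.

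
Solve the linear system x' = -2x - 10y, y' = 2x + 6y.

Coefficient matrix A = [[-2, -10], [2, 6]].
Characteristic polynomial det(A - λI) = λ^2 - 4λ + 8 = 0.
Eigenvalues λ = 2 ± 2i (complex conjugate pair).
For λ=2+2i: an eigenvector is (1,0) - i(-2,1) = (1 + 2i, 0 - i).
A real fundamental pair from Re and Im of e^((2+2i)t)v: X_1 = e^(2t)(cos(2t)·(1,0) + sin(2t)·(-2,1)), X_2 = e^(2t)(sin(2t)·(1,0) - cos(2t)·(-2,1)).
General solution: c_1X_1 + c_2X_2.

x(t) = -2c_1e^(2t)sin(2t) + c_1e^(2t)cos(2t) + c_2e^(2t)sin(2t) + 2c_2e^(2t)cos(2t), y(t) = c_1e^(2t)sin(2t) - c_2e^(2t)cos(2t)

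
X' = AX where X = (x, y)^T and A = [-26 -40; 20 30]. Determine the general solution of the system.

x(t) = -c_1e^(2t)sin(4t) + 3c_1e^(2t)cos(4t) + 3c_2e^(2t)sin(4t) + c_2e^(2t)cos(4t), y(t) = c_1e^(2t)sin(4t) - 2c_1e^(2t)cos(4t) - 2c_2e^(2t)sin(4t) - c_2e^(2t)cos(4t)

Coefficient matrix A = [[-26, -40], [20, 30]].
Characteristic polynomial det(A - λI) = λ^2 - 4λ + 20 = 0.
Eigenvalues λ = 2 ± 4i (complex conjugate pair).
For λ=2+4i: an eigenvector is (3,-2) - i(-1,1) = (3 + i, -2 - i).
A real fundamental pair from Re and Im of e^((2+4i)t)v: X_1 = e^(2t)(cos(4t)·(3,-2) + sin(4t)·(-1,1)), X_2 = e^(2t)(sin(4t)·(3,-2) - cos(4t)·(-1,1)).
General solution: c_1X_1 + c_2X_2.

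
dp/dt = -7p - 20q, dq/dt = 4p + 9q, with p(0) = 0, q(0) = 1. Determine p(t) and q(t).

p(t) = -5e^(t)sin(4t), q(t) = 2e^(t)sin(4t) + e^(t)cos(4t)

Coefficient matrix A = [[-7, -20], [4, 9]].
Characteristic polynomial det(A - λI) = λ^2 - 2λ + 17 = 0.
Eigenvalues λ = 1 ± 4i (complex conjugate pair).
For λ=1+4i: an eigenvector is (2,-1) - i(1,0) = (2 - i, -1).
A real fundamental pair from Re and Im of e^((1+4i)t)v: X_1 = e^(t)(cos(4t)·(2,-1) + sin(4t)·(1,0)), X_2 = e^(t)(sin(4t)·(2,-1) - cos(4t)·(1,0)).
General solution: C_1X_1 + C_2X_2.
Applying p(0)=0, q(0)=1 gives C_1=-1, C_2=-2.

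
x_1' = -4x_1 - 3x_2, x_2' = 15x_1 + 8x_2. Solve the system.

x_1(t) = -c_1e^(2t)sin(3t) + c_2e^(2t)cos(3t), x_2(t) = 2c_1e^(2t)sin(3t) + c_1e^(2t)cos(3t) + c_2e^(2t)sin(3t) - 2c_2e^(2t)cos(3t)

Coefficient matrix A = [[-4, -3], [15, 8]].
Characteristic polynomial det(A - λI) = λ^2 - 4λ + 13 = 0.
Eigenvalues λ = 2 ± 3i (complex conjugate pair).
For λ=2+3i: an eigenvector is (0,1) - i(-1,2) = (0 + i, 1 - 2i).
A real fundamental pair from Re and Im of e^((2+3i)t)v: X_1 = e^(2t)(cos(3t)·(0,1) + sin(3t)·(-1,2)), X_2 = e^(2t)(sin(3t)·(0,1) - cos(3t)·(-1,2)).
General solution: c_1X_1 + c_2X_2.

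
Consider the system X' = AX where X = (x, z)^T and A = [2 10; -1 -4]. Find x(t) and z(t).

Coefficient matrix A = [[2, 10], [-1, -4]].
Characteristic polynomial det(A - λI) = λ^2 + 2λ + 2 = 0.
Eigenvalues λ = -1 ± i (complex conjugate pair).
For λ=-1+i: an eigenvector is (3,-1) - i(-1,0) = (3 + i, -1).
A real fundamental pair from Re and Im of e^((-1+i)t)v: X_1 = e^(-t)(cos(t)·(3,-1) + sin(t)·(-1,0)), X_2 = e^(-t)(sin(t)·(3,-1) - cos(t)·(-1,0)).
General solution: K_1X_1 + K_2X_2.

x(t) = -K_1e^(-t)sin(t) + 3K_1e^(-t)cos(t) + 3K_2e^(-t)sin(t) + K_2e^(-t)cos(t), z(t) = -K_1e^(-t)cos(t) - K_2e^(-t)sin(t)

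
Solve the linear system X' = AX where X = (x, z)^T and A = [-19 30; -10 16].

Coefficient matrix A = [[-19, 30], [-10, 16]].
Characteristic polynomial det(A - λI) = λ^2 + 3λ - 4 = 0.
Eigenvalues λ = 1, -4.
For λ=1: (A-λI) row 1 is [-20, 30], so an eigenvector is (-3, -2).
For λ=-4: (A-λI) row 1 is [-15, 30], so an eigenvector is (-2, -1).
General solution: c_1e^(t)(-3,-2) + c_2e^(-4t)(-2,-1).

x(t) = -3c_1e^(t) - 2c_2e^(-4t), z(t) = -2c_1e^(t) - c_2e^(-4t)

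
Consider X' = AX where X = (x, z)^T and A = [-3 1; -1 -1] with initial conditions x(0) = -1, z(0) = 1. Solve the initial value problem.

x(t) = 2te^(-2t) - e^(-2t), z(t) = 2te^(-2t) + e^(-2t)

Coefficient matrix A = [[-3, 1], [-1, -1]].
Characteristic polynomial det(A - λI) = λ^2 + 4λ + 4 = 0.
Single eigenvalue λ = -2 with algebraic multiplicity 2.
Eigenvector v = (-1,-1); generalized eigenvector w with (A-λI)w=v is (-2,-3).
General solution: e^(-2t)[c_1·v + c_2·(t·v + w)].
Applying x(0)=-1, z(0)=1 gives c_1=5, c_2=-2.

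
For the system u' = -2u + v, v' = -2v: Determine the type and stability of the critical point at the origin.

stable improper node

A = [[-2,1],[0,-2]]; det(A-λI) = λ^2 + 4λ + 4.
repeated λ = -2 with a single eigenvector.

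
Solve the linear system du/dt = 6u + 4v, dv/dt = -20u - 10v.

u(t) = c_1e^(-2t)cos(4t) + c_2e^(-2t)sin(4t), v(t) = -c_1e^(-2t)sin(4t) - 2c_1e^(-2t)cos(4t) - 2c_2e^(-2t)sin(4t) + c_2e^(-2t)cos(4t)

Coefficient matrix A = [[6, 4], [-20, -10]].
Characteristic polynomial det(A - λI) = λ^2 + 4λ + 20 = 0.
Eigenvalues λ = -2 ± 4i (complex conjugate pair).
For λ=-2+4i: an eigenvector is (1,-2) - i(0,-1) = (1, -2 + i).
A real fundamental pair from Re and Im of e^((-2+4i)t)v: X_1 = e^(-2t)(cos(4t)·(1,-2) + sin(4t)·(0,-1)), X_2 = e^(-2t)(sin(4t)·(1,-2) - cos(4t)·(0,-1)).
General solution: c_1X_1 + c_2X_2.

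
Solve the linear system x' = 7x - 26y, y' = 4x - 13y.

x(t) = -2C_1e^(-3t)sin(2t) - 3C_1e^(-3t)cos(2t) - 3C_2e^(-3t)sin(2t) + 2C_2e^(-3t)cos(2t), y(t) = -C_1e^(-3t)sin(2t) - C_1e^(-3t)cos(2t) - C_2e^(-3t)sin(2t) + C_2e^(-3t)cos(2t)

Coefficient matrix A = [[7, -26], [4, -13]].
Characteristic polynomial det(A - λI) = λ^2 + 6λ + 13 = 0.
Eigenvalues λ = -3 ± 2i (complex conjugate pair).
For λ=-3+2i: an eigenvector is (-3,-1) - i(-2,-1) = (-3 + 2i, -1 + i).
A real fundamental pair from Re and Im of e^((-3+2i)t)v: X_1 = e^(-3t)(cos(2t)·(-3,-1) + sin(2t)·(-2,-1)), X_2 = e^(-3t)(sin(2t)·(-3,-1) - cos(2t)·(-2,-1)).
General solution: C_1X_1 + C_2X_2.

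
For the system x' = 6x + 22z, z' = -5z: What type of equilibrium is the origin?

saddle

A = [[6,22],[0,-5]]; det(A-λI) = λ^2 - λ - 30.
λ = -5, 6: opposite signs.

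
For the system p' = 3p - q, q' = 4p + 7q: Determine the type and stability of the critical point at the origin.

unstable improper node

A = [[3,-1],[4,7]]; det(A-λI) = λ^2 - 10λ + 25.
repeated λ = 5 with a single eigenvector.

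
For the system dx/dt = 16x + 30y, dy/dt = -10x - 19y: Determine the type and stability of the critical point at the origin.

saddle

A = [[16,30],[-10,-19]]; det(A-λI) = λ^2 + 3λ - 4.
λ = -4, 1: opposite signs.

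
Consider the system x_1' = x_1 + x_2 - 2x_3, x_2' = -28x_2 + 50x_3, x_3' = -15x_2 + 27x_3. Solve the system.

Coefficient matrix A = [[1, 1, -2], [0, -28, 50], [0, -15, 27]].
det(A - λI) = 0 gives eigenvalues λ = 1, 2, -3.
For λ=1: eigenvector (1,0,0).
For λ=2: eigenvector (-1,5,3).
For λ=-3: eigenvector (0,2,1).
General solution: c_1e^(t)(1,0,0) + c_2e^(2t)(-1,5,3) + c_3e^(-3t)(0,2,1).

x_1(t) = c_1e^(t) - c_2e^(2t), x_2(t) = 5c_2e^(2t) + 2c_3e^(-3t), x_3(t) = 3c_2e^(2t) + c_3e^(-3t)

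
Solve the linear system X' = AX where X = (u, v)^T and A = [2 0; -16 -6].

u(t) = -C_2e^(2t), v(t) = -C_1e^(-6t) + 2C_2e^(2t)

Coefficient matrix A = [[2, 0], [-16, -6]].
Characteristic polynomial det(A - λI) = λ^2 + 4λ - 12 = 0.
Eigenvalues λ = -6, 2.
For λ=-6: (A-λI) row 1 is [8, 0], so an eigenvector is (0, -1).
For λ=2: (A-λI) row 2 is [-16, -8], so an eigenvector is (-1, 2).
General solution: C_1e^(-6t)(0,-1) + C_2e^(2t)(-1,2).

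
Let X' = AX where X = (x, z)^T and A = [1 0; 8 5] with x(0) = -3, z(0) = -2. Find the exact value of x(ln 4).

A = [[1,0],[8,5]]; eigenvalues λ = 5, 1.
Eigenvectors: (0,-1) for λ=5, (-1,2) for λ=1.
From the initial condition, c_1 = 8, c_2 = 3.
x(ln 4) = (8)(4^5)(0) + (3)(4^1)(-1) = -12.

-12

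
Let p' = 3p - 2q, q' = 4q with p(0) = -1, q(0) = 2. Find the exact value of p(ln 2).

A = [[3,-2],[0,4]]; eigenvalues λ = 3, 4.
Eigenvectors: (1,0) for λ=3, (2,-1) for λ=4.
From the initial condition, c_1 = 3, c_2 = -2.
p(ln 2) = (3)(2^3)(1) + (-2)(2^4)(2) = -40.

-40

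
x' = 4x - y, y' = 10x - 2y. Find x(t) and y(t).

Coefficient matrix A = [[4, -1], [10, -2]].
Characteristic polynomial det(A - λI) = λ^2 - 2λ + 2 = 0.
Eigenvalues λ = 1 ± i (complex conjugate pair).
For λ=1+i: an eigenvector is (1,3) - i(0,1) = (1, 3 - i).
A real fundamental pair from Re and Im of e^((1+i)t)v: X_1 = e^(t)(cos(t)·(1,3) + sin(t)·(0,1)), X_2 = e^(t)(sin(t)·(1,3) - cos(t)·(0,1)).
General solution: c_1X_1 + c_2X_2.

x(t) = c_1e^(t)cos(t) + c_2e^(t)sin(t), y(t) = c_1e^(t)sin(t) + 3c_1e^(t)cos(t) + 3c_2e^(t)sin(t) - c_2e^(t)cos(t)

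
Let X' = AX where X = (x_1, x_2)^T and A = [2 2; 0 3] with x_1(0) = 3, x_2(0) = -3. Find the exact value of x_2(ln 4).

A = [[2,2],[0,3]]; eigenvalues λ = 3, 2.
Eigenvectors: (-2,-1) for λ=3, (1,0) for λ=2.
From the initial condition, c_1 = 3, c_2 = 9.
x_2(ln 4) = (3)(4^3)(-1) + (9)(4^2)(0) = -192.

-192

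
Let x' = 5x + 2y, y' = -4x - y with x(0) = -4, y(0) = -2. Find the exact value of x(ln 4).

-616

A = [[5,2],[-4,-1]]; eigenvalues λ = 1, 3.
Eigenvectors: (1,-2) for λ=1, (-1,1) for λ=3.
From the initial condition, c_1 = 6, c_2 = 10.
x(ln 4) = (6)(4^1)(1) + (10)(4^3)(-1) = -616.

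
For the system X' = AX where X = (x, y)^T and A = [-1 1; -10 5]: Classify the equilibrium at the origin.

unstable spiral

A = [[-1,1],[-10,5]]; det(A-λI) = λ^2 - 4λ + 5.
λ = 2 ± i: positive real part.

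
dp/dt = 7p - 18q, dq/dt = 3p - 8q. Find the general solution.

p(t) = -3C_1e^(t) - 2C_2e^(-2t), q(t) = -C_1e^(t) - C_2e^(-2t)

Coefficient matrix A = [[7, -18], [3, -8]].
Characteristic polynomial det(A - λI) = λ^2 + λ - 2 = 0.
Eigenvalues λ = 1, -2.
For λ=1: (A-λI) row 1 is [6, -18], so an eigenvector is (-3, -1).
For λ=-2: (A-λI) row 1 is [9, -18], so an eigenvector is (-2, -1).
General solution: C_1e^(t)(-3,-1) + C_2e^(-2t)(-2,-1).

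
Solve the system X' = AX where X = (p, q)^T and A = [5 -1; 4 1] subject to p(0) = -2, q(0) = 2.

Coefficient matrix A = [[5, -1], [4, 1]].
Characteristic polynomial det(A - λI) = λ^2 - 6λ + 9 = 0.
Single eigenvalue λ = 3 with algebraic multiplicity 2.
Eigenvector v = (1,2); generalized eigenvector w with (A-λI)w=v is (-1,-3).
General solution: e^(3t)[c_1·v + c_2·(t·v + w)].
Applying p(0)=-2, q(0)=2 gives c_1=-8, c_2=-6.

p(t) = -6te^(3t) - 2e^(3t), q(t) = -12te^(3t) + 2e^(3t)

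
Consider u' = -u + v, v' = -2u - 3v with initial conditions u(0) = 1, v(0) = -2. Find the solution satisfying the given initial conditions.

u(t) = -e^(-2t)sin(t) + e^(-2t)cos(t), v(t) = -2e^(-2t)cos(t)

Coefficient matrix A = [[-1, 1], [-2, -3]].
Characteristic polynomial det(A - λI) = λ^2 + 4λ + 5 = 0.
Eigenvalues λ = -2 ± i (complex conjugate pair).
For λ=-2+i: an eigenvector is (0,-1) - i(-1,1) = (0 + i, -1 - i).
A real fundamental pair from Re and Im of e^((-2+i)t)v: X_1 = e^(-2t)(cos(t)·(0,-1) + sin(t)·(-1,1)), X_2 = e^(-2t)(sin(t)·(0,-1) - cos(t)·(-1,1)).
General solution: c_1X_1 + c_2X_2.
Applying u(0)=1, v(0)=-2 gives c_1=1, c_2=1.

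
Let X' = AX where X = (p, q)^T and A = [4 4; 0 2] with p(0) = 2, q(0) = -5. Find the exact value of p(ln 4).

A = [[4,4],[0,2]]; eigenvalues λ = 4, 2.
Eigenvectors: (-1,0) for λ=4, (-2,1) for λ=2.
From the initial condition, c_1 = 8, c_2 = -5.
p(ln 4) = (8)(4^4)(-1) + (-5)(4^2)(-2) = -1888.

-1888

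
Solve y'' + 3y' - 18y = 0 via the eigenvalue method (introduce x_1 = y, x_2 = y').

y(t) = C_1e^(3t) + C_2e^(-6t)

Let x_1 = y, x_2 = y'. Then x_1' = x_2 and x_2' = 18x_1 - 3x_2.
A = [[0,1],[18,-3]]; det(A-λI) = λ^2 + 3λ - 18.
Eigenvalues λ = 3, -6 with eigenvectors (1,3), (1,-6).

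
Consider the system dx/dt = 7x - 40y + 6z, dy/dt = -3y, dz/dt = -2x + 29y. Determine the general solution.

x(t) = -3C_1e^(3t) + 7C_2e^(-3t) - 2C_3e^(4t), y(t) = C_2e^(-3t), z(t) = 2C_1e^(3t) - 5C_2e^(-3t) + C_3e^(4t)

Coefficient matrix A = [[7, -40, 6], [0, -3, 0], [-2, 29, 0]].
det(A - λI) = 0 gives eigenvalues λ = 3, -3, 4.
For λ=3: eigenvector (-3,0,2).
For λ=-3: eigenvector (7,1,-5).
For λ=4: eigenvector (-2,0,1).
General solution: C_1e^(3t)(-3,0,2) + C_2e^(-3t)(7,1,-5) + C_3e^(4t)(-2,0,1).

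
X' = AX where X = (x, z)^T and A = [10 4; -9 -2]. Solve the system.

Coefficient matrix A = [[10, 4], [-9, -2]].
Characteristic polynomial det(A - λI) = λ^2 - 8λ + 16 = 0.
Single eigenvalue λ = 4 with algebraic multiplicity 2.
Eigenvector v = (2,-3); generalized eigenvector w with (A-λI)w=v is (-1,2).
General solution: e^(4t)[K_1·v + K_2·(t·v + w)].

x(t) = 2K_1e^(4t) + 2K_2te^(4t) - K_2e^(4t), z(t) = -3K_1e^(4t) - 3K_2te^(4t) + 2K_2e^(4t)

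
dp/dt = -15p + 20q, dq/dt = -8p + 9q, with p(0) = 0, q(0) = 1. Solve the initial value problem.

p(t) = 5e^(-3t)sin(4t), q(t) = 3e^(-3t)sin(4t) + e^(-3t)cos(4t)

Coefficient matrix A = [[-15, 20], [-8, 9]].
Characteristic polynomial det(A - λI) = λ^2 + 6λ + 25 = 0.
Eigenvalues λ = -3 ± 4i (complex conjugate pair).
For λ=-3+4i: an eigenvector is (1,1) - i(2,1) = (1 - 2i, 1 - i).
A real fundamental pair from Re and Im of e^((-3+4i)t)v: X_1 = e^(-3t)(cos(4t)·(1,1) + sin(4t)·(2,1)), X_2 = e^(-3t)(sin(4t)·(1,1) - cos(4t)·(2,1)).
General solution: C_1X_1 + C_2X_2.
Applying p(0)=0, q(0)=1 gives C_1=2, C_2=1.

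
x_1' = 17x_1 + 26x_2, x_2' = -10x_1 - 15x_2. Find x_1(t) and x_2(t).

Coefficient matrix A = [[17, 26], [-10, -15]].
Characteristic polynomial det(A - λI) = λ^2 - 2λ + 5 = 0.
Eigenvalues λ = 1 ± 2i (complex conjugate pair).
For λ=1+2i: an eigenvector is (3,-2) - i(-2,1) = (3 + 2i, -2 - i).
A real fundamental pair from Re and Im of e^((1+2i)t)v: X_1 = e^(t)(cos(2t)·(3,-2) + sin(2t)·(-2,1)), X_2 = e^(t)(sin(2t)·(3,-2) - cos(2t)·(-2,1)).
General solution: c_1X_1 + c_2X_2.

x_1(t) = -2c_1e^(t)sin(2t) + 3c_1e^(t)cos(2t) + 3c_2e^(t)sin(2t) + 2c_2e^(t)cos(2t), x_2(t) = c_1e^(t)sin(2t) - 2c_1e^(t)cos(2t) - 2c_2e^(t)sin(2t) - c_2e^(t)cos(2t)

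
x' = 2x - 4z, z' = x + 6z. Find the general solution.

x(t) = -2C_1e^(4t) - 2C_2te^(4t) + 3C_2e^(4t), z(t) = C_1e^(4t) + C_2te^(4t) - C_2e^(4t)

Coefficient matrix A = [[2, -4], [1, 6]].
Characteristic polynomial det(A - λI) = λ^2 - 8λ + 16 = 0.
Single eigenvalue λ = 4 with algebraic multiplicity 2.
Eigenvector v = (-2,1); generalized eigenvector w with (A-λI)w=v is (3,-1).
General solution: e^(4t)[C_1·v + C_2·(t·v + w)].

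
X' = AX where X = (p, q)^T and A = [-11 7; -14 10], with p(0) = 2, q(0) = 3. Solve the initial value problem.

Coefficient matrix A = [[-11, 7], [-14, 10]].
Characteristic polynomial det(A - λI) = λ^2 + λ - 12 = 0.
Eigenvalues λ = -4, 3.
For λ=-4: (A-λI) row 1 is [-7, 7], so an eigenvector is (-1, -1).
For λ=3: (A-λI) row 1 is [-14, 7], so an eigenvector is (1, 2).
General solution: c_1e^(-4t)(-1,-1) + c_2e^(3t)(1,2).
Applying p(0)=2, q(0)=3 gives c_1=-1, c_2=1.

p(t) = e^(3t) + e^(-4t), q(t) = 2e^(3t) + e^(-4t)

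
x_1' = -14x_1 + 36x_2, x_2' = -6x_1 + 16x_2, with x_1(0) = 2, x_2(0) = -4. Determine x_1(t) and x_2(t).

x_1(t) = -28e^(4t) + 30e^(-2t), x_2(t) = -14e^(4t) + 10e^(-2t)

Coefficient matrix A = [[-14, 36], [-6, 16]].
Characteristic polynomial det(A - λI) = λ^2 - 2λ - 8 = 0.
Eigenvalues λ = -2, 4.
For λ=-2: (A-λI) row 1 is [-12, 36], so an eigenvector is (3, 1).
For λ=4: (A-λI) row 1 is [-18, 36], so an eigenvector is (-2, -1).
General solution: c_1e^(-2t)(3,1) + c_2e^(4t)(-2,-1).
Applying x_1(0)=2, x_2(0)=-4 gives c_1=10, c_2=14.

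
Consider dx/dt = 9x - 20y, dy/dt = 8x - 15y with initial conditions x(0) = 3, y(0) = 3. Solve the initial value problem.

x(t) = -6e^(-3t)sin(4t) + 3e^(-3t)cos(4t), y(t) = -3e^(-3t)sin(4t) + 3e^(-3t)cos(4t)

Coefficient matrix A = [[9, -20], [8, -15]].
Characteristic polynomial det(A - λI) = λ^2 + 6λ + 25 = 0.
Eigenvalues λ = -3 ± 4i (complex conjugate pair).
For λ=-3+4i: an eigenvector is (-1,-1) - i(2,1) = (-1 - 2i, -1 - i).
A real fundamental pair from Re and Im of e^((-3+4i)t)v: X_1 = e^(-3t)(cos(4t)·(-1,-1) + sin(4t)·(2,1)), X_2 = e^(-3t)(sin(4t)·(-1,-1) - cos(4t)·(2,1)).
General solution: c_1X_1 + c_2X_2.
Applying x(0)=3, y(0)=3 gives c_1=-3, c_2=0.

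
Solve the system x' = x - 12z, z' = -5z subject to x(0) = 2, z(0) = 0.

x(t) = 2e^(t), z(t) = 0

Coefficient matrix A = [[1, -12], [0, -5]].
Characteristic polynomial det(A - λI) = λ^2 + 4λ - 5 = 0.
Eigenvalues λ = 1, -5.
For λ=1: (A-λI) row 1 is [0, -12], so an eigenvector is (1, 0).
For λ=-5: (A-λI) row 1 is [6, -12], so an eigenvector is (-2, -1).
General solution: c_1e^(t)(1,0) + c_2e^(-5t)(-2,-1).
Applying x(0)=2, z(0)=0 gives c_1=2, c_2=0.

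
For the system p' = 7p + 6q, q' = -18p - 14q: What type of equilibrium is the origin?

stable node

A = [[7,6],[-18,-14]]; det(A-λI) = λ^2 + 7λ + 10.
λ = -5, -2: both negative.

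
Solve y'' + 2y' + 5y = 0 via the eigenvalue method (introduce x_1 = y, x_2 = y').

y(t) = c_1e^(-t)cos(2t) + c_2e^(-t)sin(2t)

Let x_1 = y, x_2 = y'. Then x_1' = x_2 and x_2' = -5x_1 - 2x_2.
A = [[0,1],[-5,-2]]; det(A-λI) = λ^2 + 2λ + 5.
Eigenvalues λ = -1 ± 2i.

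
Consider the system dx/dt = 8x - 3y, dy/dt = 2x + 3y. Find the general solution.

x(t) = K_1e^(5t) - 3K_2e^(6t), y(t) = K_1e^(5t) - 2K_2e^(6t)

Coefficient matrix A = [[8, -3], [2, 3]].
Characteristic polynomial det(A - λI) = λ^2 - 11λ + 30 = 0.
Eigenvalues λ = 5, 6.
For λ=5: (A-λI) row 1 is [3, -3], so an eigenvector is (1, 1).
For λ=6: (A-λI) row 1 is [2, -3], so an eigenvector is (-3, -2).
General solution: K_1e^(5t)(1,1) + K_2e^(6t)(-3,-2).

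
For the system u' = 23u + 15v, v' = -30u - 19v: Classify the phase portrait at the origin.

unstable spiral

A = [[23,15],[-30,-19]]; det(A-λI) = λ^2 - 4λ + 13.
λ = 2 ± 3i: positive real part.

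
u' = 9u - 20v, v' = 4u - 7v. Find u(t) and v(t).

u(t) = -c_1e^(t)sin(4t) + 2c_1e^(t)cos(4t) + 2c_2e^(t)sin(4t) + c_2e^(t)cos(4t), v(t) = c_1e^(t)cos(4t) + c_2e^(t)sin(4t)

Coefficient matrix A = [[9, -20], [4, -7]].
Characteristic polynomial det(A - λI) = λ^2 - 2λ + 17 = 0.
Eigenvalues λ = 1 ± 4i (complex conjugate pair).
For λ=1+4i: an eigenvector is (2,1) - i(-1,0) = (2 + i, 1).
A real fundamental pair from Re and Im of e^((1+4i)t)v: X_1 = e^(t)(cos(4t)·(2,1) + sin(4t)·(-1,0)), X_2 = e^(t)(sin(4t)·(2,1) - cos(4t)·(-1,0)).
General solution: c_1X_1 + c_2X_2.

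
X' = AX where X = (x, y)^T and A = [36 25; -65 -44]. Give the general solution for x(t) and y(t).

x(t) = 2K_1e^(-4t)sin(5t) - K_1e^(-4t)cos(5t) - K_2e^(-4t)sin(5t) - 2K_2e^(-4t)cos(5t), y(t) = -3K_1e^(-4t)sin(5t) + 2K_1e^(-4t)cos(5t) + 2K_2e^(-4t)sin(5t) + 3K_2e^(-4t)cos(5t)

Coefficient matrix A = [[36, 25], [-65, -44]].
Characteristic polynomial det(A - λI) = λ^2 + 8λ + 41 = 0.
Eigenvalues λ = -4 ± 5i (complex conjugate pair).
For λ=-4+5i: an eigenvector is (-1,2) - i(2,-3) = (-1 - 2i, 2 + 3i).
A real fundamental pair from Re and Im of e^((-4+5i)t)v: X_1 = e^(-4t)(cos(5t)·(-1,2) + sin(5t)·(2,-3)), X_2 = e^(-4t)(sin(5t)·(-1,2) - cos(5t)·(2,-3)).
General solution: K_1X_1 + K_2X_2.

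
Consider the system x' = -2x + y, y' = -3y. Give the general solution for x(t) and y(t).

x(t) = -K_1e^(-2t) - K_2e^(-3t), y(t) = K_2e^(-3t)

Coefficient matrix A = [[-2, 1], [0, -3]].
Characteristic polynomial det(A - λI) = λ^2 + 5λ + 6 = 0.
Eigenvalues λ = -2, -3.
For λ=-2: (A-λI) row 1 is [0, 1], so an eigenvector is (-1, 0).
For λ=-3: (A-λI) row 1 is [1, 1], so an eigenvector is (-1, 1).
General solution: K_1e^(-2t)(-1,0) + K_2e^(-3t)(-1,1).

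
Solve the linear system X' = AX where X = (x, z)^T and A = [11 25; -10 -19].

Coefficient matrix A = [[11, 25], [-10, -19]].
Characteristic polynomial det(A - λI) = λ^2 + 8λ + 41 = 0.
Eigenvalues λ = -4 ± 5i (complex conjugate pair).
For λ=-4+5i: an eigenvector is (2,-1) - i(1,-1) = (2 - i, -1 + i).
A real fundamental pair from Re and Im of e^((-4+5i)t)v: X_1 = e^(-4t)(cos(5t)·(2,-1) + sin(5t)·(1,-1)), X_2 = e^(-4t)(sin(5t)·(2,-1) - cos(5t)·(1,-1)).
General solution: C_1X_1 + C_2X_2.

x(t) = C_1e^(-4t)sin(5t) + 2C_1e^(-4t)cos(5t) + 2C_2e^(-4t)sin(5t) - C_2e^(-4t)cos(5t), z(t) = -C_1e^(-4t)sin(5t) - C_1e^(-4t)cos(5t) - C_2e^(-4t)sin(5t) + C_2e^(-4t)cos(5t)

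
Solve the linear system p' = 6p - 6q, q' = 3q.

Coefficient matrix A = [[6, -6], [0, 3]].
Characteristic polynomial det(A - λI) = λ^2 - 9λ + 18 = 0.
Eigenvalues λ = 3, 6.
For λ=3: (A-λI) row 1 is [3, -6], so an eigenvector is (2, 1).
For λ=6: (A-λI) row 1 is [0, -6], so an eigenvector is (1, 0).
General solution: C_1e^(3t)(2,1) + C_2e^(6t)(1,0).

p(t) = 2C_1e^(3t) + C_2e^(6t), q(t) = C_1e^(3t)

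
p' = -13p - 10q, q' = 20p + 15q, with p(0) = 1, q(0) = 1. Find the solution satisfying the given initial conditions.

Coefficient matrix A = [[-13, -10], [20, 15]].
Characteristic polynomial det(A - λI) = λ^2 - 2λ + 5 = 0.
Eigenvalues λ = 1 ± 2i (complex conjugate pair).
For λ=1+2i: an eigenvector is (-1,1) - i(2,-3) = (-1 - 2i, 1 + 3i).
A real fundamental pair from Re and Im of e^((1+2i)t)v: X_1 = e^(t)(cos(2t)·(-1,1) + sin(2t)·(2,-3)), X_2 = e^(t)(sin(2t)·(-1,1) - cos(2t)·(2,-3)).
General solution: C_1X_1 + C_2X_2.
Applying p(0)=1, q(0)=1 gives C_1=-5, C_2=2.

p(t) = -12e^(t)sin(2t) + e^(t)cos(2t), q(t) = 17e^(t)sin(2t) + e^(t)cos(2t)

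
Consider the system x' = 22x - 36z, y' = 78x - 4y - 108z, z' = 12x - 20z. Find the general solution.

Coefficient matrix A = [[22, 0, -36], [78, -4, -108], [12, 0, -20]].
det(A - λI) = 0 gives eigenvalues λ = -2, -4, 4.
For λ=-2: eigenvector (-3,-9,-2).
For λ=-4: eigenvector (0,1,0).
For λ=4: eigenvector (2,6,1).
General solution: C_1e^(-2t)(-3,-9,-2) + C_2e^(-4t)(0,1,0) + C_3e^(4t)(2,6,1).

x(t) = -3C_1e^(-2t) + 2C_3e^(4t), y(t) = -9C_1e^(-2t) + C_2e^(-4t) + 6C_3e^(4t), z(t) = -2C_1e^(-2t) + C_3e^(4t)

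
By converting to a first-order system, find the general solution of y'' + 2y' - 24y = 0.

Let x_1 = y, x_2 = y'. Then x_1' = x_2 and x_2' = 24x_1 - 2x_2.
A = [[0,1],[24,-2]]; det(A-λI) = λ^2 + 2λ - 24.
Eigenvalues λ = -6, 4 with eigenvectors (1,-6), (1,4).

y(t) = C_1e^(-6t) + C_2e^(4t)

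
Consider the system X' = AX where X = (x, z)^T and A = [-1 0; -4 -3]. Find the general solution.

x(t) = -c_2e^(-t), z(t) = -c_1e^(-3t) + 2c_2e^(-t)

Coefficient matrix A = [[-1, 0], [-4, -3]].
Characteristic polynomial det(A - λI) = λ^2 + 4λ + 3 = 0.
Eigenvalues λ = -3, -1.
For λ=-3: (A-λI) row 1 is [2, 0], so an eigenvector is (0, -1).
For λ=-1: (A-λI) row 2 is [-4, -2], so an eigenvector is (-1, 2).
General solution: c_1e^(-3t)(0,-1) + c_2e^(-t)(-1,2).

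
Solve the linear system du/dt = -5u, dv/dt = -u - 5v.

Coefficient matrix A = [[-5, 0], [-1, -5]].
Characteristic polynomial det(A - λI) = λ^2 + 10λ + 25 = 0.
Single eigenvalue λ = -5 with algebraic multiplicity 2.
Eigenvector v = (0,-1); generalized eigenvector w with (A-λI)w=v is (1,2).
General solution: e^(-5t)[C_1·v + C_2·(t·v + w)].

u(t) = C_2e^(-5t), v(t) = -C_1e^(-5t) - C_2te^(-5t) + 2C_2e^(-5t)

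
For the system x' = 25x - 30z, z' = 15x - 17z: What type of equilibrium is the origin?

A = [[25,-30],[15,-17]]; det(A-λI) = λ^2 - 8λ + 25.
λ = 4 ± 3i: positive real part.

unstable spiral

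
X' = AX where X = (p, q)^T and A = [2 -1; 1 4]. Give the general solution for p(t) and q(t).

p(t) = -K_1e^(3t) - K_2te^(3t) - K_2e^(3t), q(t) = K_1e^(3t) + K_2te^(3t) + 2K_2e^(3t)

Coefficient matrix A = [[2, -1], [1, 4]].
Characteristic polynomial det(A - λI) = λ^2 - 6λ + 9 = 0.
Single eigenvalue λ = 3 with algebraic multiplicity 2.
Eigenvector v = (-1,1); generalized eigenvector w with (A-λI)w=v is (-1,2).
General solution: e^(3t)[K_1·v + K_2·(t·v + w)].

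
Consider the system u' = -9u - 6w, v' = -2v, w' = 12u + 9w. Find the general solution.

Coefficient matrix A = [[-9, 0, -6], [0, -2, 0], [12, 0, 9]].
det(A - λI) = 0 gives eigenvalues λ = -3, -2, 3.
For λ=-3: eigenvector (1,0,-1).
For λ=-2: eigenvector (0,1,0).
For λ=3: eigenvector (1,0,-2).
General solution: c_1e^(-3t)(1,0,-1) + c_2e^(-2t)(0,1,0) + c_3e^(3t)(1,0,-2).

u(t) = c_1e^(-3t) + c_3e^(3t), v(t) = c_2e^(-2t), w(t) = -c_1e^(-3t) - 2c_3e^(3t)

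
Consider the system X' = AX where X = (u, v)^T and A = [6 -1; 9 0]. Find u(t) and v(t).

u(t) = C_1e^(3t) + C_2te^(3t) + C_2e^(3t), v(t) = 3C_1e^(3t) + 3C_2te^(3t) + 2C_2e^(3t)

Coefficient matrix A = [[6, -1], [9, 0]].
Characteristic polynomial det(A - λI) = λ^2 - 6λ + 9 = 0.
Single eigenvalue λ = 3 with algebraic multiplicity 2.
Eigenvector v = (1,3); generalized eigenvector w with (A-λI)w=v is (1,2).
General solution: e^(3t)[C_1·v + C_2·(t·v + w)].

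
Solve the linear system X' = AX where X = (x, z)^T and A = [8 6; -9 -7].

x(t) = C_1e^(2t) - 2C_2e^(-t), z(t) = -C_1e^(2t) + 3C_2e^(-t)

Coefficient matrix A = [[8, 6], [-9, -7]].
Characteristic polynomial det(A - λI) = λ^2 - λ - 2 = 0.
Eigenvalues λ = 2, -1.
For λ=2: (A-λI) row 1 is [6, 6], so an eigenvector is (1, -1).
For λ=-1: (A-λI) row 1 is [9, 6], so an eigenvector is (-2, 3).
General solution: C_1e^(2t)(1,-1) + C_2e^(-t)(-2,3).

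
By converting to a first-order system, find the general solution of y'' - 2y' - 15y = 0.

y(t) = K_1e^(5t) + K_2e^(-3t)

Let x_1 = y, x_2 = y'. Then x_1' = x_2 and x_2' = 15x_1 + 2x_2.
A = [[0,1],[15,2]]; det(A-λI) = λ^2 - 2λ - 15.
Eigenvalues λ = 5, -3 with eigenvectors (1,5), (1,-3).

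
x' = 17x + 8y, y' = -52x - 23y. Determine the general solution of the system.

Coefficient matrix A = [[17, 8], [-52, -23]].
Characteristic polynomial det(A - λI) = λ^2 + 6λ + 25 = 0.
Eigenvalues λ = -3 ± 4i (complex conjugate pair).
For λ=-3+4i: an eigenvector is (-1,2) - i(-1,3) = (-1 + i, 2 - 3i).
A real fundamental pair from Re and Im of e^((-3+4i)t)v: X_1 = e^(-3t)(cos(4t)·(-1,2) + sin(4t)·(-1,3)), X_2 = e^(-3t)(sin(4t)·(-1,2) - cos(4t)·(-1,3)).
General solution: c_1X_1 + c_2X_2.

x(t) = -c_1e^(-3t)sin(4t) - c_1e^(-3t)cos(4t) - c_2e^(-3t)sin(4t) + c_2e^(-3t)cos(4t), y(t) = 3c_1e^(-3t)sin(4t) + 2c_1e^(-3t)cos(4t) + 2c_2e^(-3t)sin(4t) - 3c_2e^(-3t)cos(4t)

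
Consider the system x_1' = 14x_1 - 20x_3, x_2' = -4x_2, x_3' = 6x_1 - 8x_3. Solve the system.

Coefficient matrix A = [[14, 0, -20], [0, -4, 0], [6, 0, -8]].
det(A - λI) = 0 gives eigenvalues λ = 4, -4, 2.
For λ=4: eigenvector (2,0,1).
For λ=-4: eigenvector (0,1,0).
For λ=2: eigenvector (5,0,3).
General solution: c_1e^(4t)(2,0,1) + c_2e^(-4t)(0,1,0) + c_3e^(2t)(5,0,3).

x_1(t) = 2c_1e^(4t) + 5c_3e^(2t), x_2(t) = c_2e^(-4t), x_3(t) = c_1e^(4t) + 3c_3e^(2t)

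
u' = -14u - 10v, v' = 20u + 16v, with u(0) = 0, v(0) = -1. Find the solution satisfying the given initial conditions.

u(t) = e^(6t) - e^(-4t), v(t) = -2e^(6t) + e^(-4t)

Coefficient matrix A = [[-14, -10], [20, 16]].
Characteristic polynomial det(A - λI) = λ^2 - 2λ - 24 = 0.
Eigenvalues λ = -4, 6.
For λ=-4: (A-λI) row 1 is [-10, -10], so an eigenvector is (-1, 1).
For λ=6: (A-λI) row 1 is [-20, -10], so an eigenvector is (1, -2).
General solution: K_1e^(-4t)(-1,1) + K_2e^(6t)(1,-2).
Applying u(0)=0, v(0)=-1 gives K_1=1, K_2=1.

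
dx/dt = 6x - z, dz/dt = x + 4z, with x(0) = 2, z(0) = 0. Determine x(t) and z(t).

Coefficient matrix A = [[6, -1], [1, 4]].
Characteristic polynomial det(A - λI) = λ^2 - 10λ + 25 = 0.
Single eigenvalue λ = 5 with algebraic multiplicity 2.
Eigenvector v = (1,1); generalized eigenvector w with (A-λI)w=v is (-1,-2).
General solution: e^(5t)[c_1·v + c_2·(t·v + w)].
Applying x(0)=2, z(0)=0 gives c_1=4, c_2=2.

x(t) = 2te^(5t) + 2e^(5t), z(t) = 2te^(5t)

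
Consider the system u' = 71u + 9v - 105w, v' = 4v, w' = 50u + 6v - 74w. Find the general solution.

Coefficient matrix A = [[71, 9, -105], [0, 4, 0], [50, 6, -74]].
det(A - λI) = 0 gives eigenvalues λ = -4, 4, 1.
For λ=-4: eigenvector (-7,0,-5).
For λ=4: eigenvector (3,1,2).
For λ=1: eigenvector (-3,0,-2).
General solution: C_1e^(-4t)(-7,0,-5) + C_2e^(4t)(3,1,2) + C_3e^(t)(-3,0,-2).

u(t) = -7C_1e^(-4t) + 3C_2e^(4t) - 3C_3e^(t), v(t) = C_2e^(4t), w(t) = -5C_1e^(-4t) + 2C_2e^(4t) - 2C_3e^(t)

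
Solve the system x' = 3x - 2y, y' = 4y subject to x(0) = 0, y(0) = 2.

Coefficient matrix A = [[3, -2], [0, 4]].
Characteristic polynomial det(A - λI) = λ^2 - 7λ + 12 = 0.
Eigenvalues λ = 4, 3.
For λ=4: (A-λI) row 1 is [-1, -2], so an eigenvector is (-2, 1).
For λ=3: (A-λI) row 1 is [0, -2], so an eigenvector is (-1, 0).
General solution: c_1e^(4t)(-2,1) + c_2e^(3t)(-1,0).
Applying x(0)=0, y(0)=2 gives c_1=2, c_2=-4.

x(t) = -4e^(4t) + 4e^(3t), y(t) = 2e^(4t)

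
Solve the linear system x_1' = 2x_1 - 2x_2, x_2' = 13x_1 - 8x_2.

x_1(t) = -c_1e^(-3t)sin(t) + c_1e^(-3t)cos(t) + c_2e^(-3t)sin(t) + c_2e^(-3t)cos(t), x_2(t) = -2c_1e^(-3t)sin(t) + 3c_1e^(-3t)cos(t) + 3c_2e^(-3t)sin(t) + 2c_2e^(-3t)cos(t)

Coefficient matrix A = [[2, -2], [13, -8]].
Characteristic polynomial det(A - λI) = λ^2 + 6λ + 10 = 0.
Eigenvalues λ = -3 ± i (complex conjugate pair).
For λ=-3+i: an eigenvector is (1,3) - i(-1,-2) = (1 + i, 3 + 2i).
A real fundamental pair from Re and Im of e^((-3+i)t)v: X_1 = e^(-3t)(cos(t)·(1,3) + sin(t)·(-1,-2)), X_2 = e^(-3t)(sin(t)·(1,3) - cos(t)·(-1,-2)).
General solution: c_1X_1 + c_2X_2.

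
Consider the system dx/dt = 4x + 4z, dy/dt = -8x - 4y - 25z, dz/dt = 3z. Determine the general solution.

Coefficient matrix A = [[4, 0, 4], [-8, -4, -25], [0, 0, 3]].
det(A - λI) = 0 gives eigenvalues λ = 4, -4, 3.
For λ=4: eigenvector (1,-1,0).
For λ=-4: eigenvector (0,1,0).
For λ=3: eigenvector (-4,1,1).
General solution: C_1e^(4t)(1,-1,0) + C_2e^(-4t)(0,1,0) + C_3e^(3t)(-4,1,1).

x(t) = C_1e^(4t) - 4C_3e^(3t), y(t) = -C_1e^(4t) + C_2e^(-4t) + C_3e^(3t), z(t) = C_3e^(3t)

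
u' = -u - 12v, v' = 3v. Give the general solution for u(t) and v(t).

u(t) = K_1e^(-t) + 3K_2e^(3t), v(t) = -K_2e^(3t)

Coefficient matrix A = [[-1, -12], [0, 3]].
Characteristic polynomial det(A - λI) = λ^2 - 2λ - 3 = 0.
Eigenvalues λ = -1, 3.
For λ=-1: (A-λI) row 1 is [0, -12], so an eigenvector is (1, 0).
For λ=3: (A-λI) row 1 is [-4, -12], so an eigenvector is (3, -1).
General solution: K_1e^(-t)(1,0) + K_2e^(3t)(3,-1).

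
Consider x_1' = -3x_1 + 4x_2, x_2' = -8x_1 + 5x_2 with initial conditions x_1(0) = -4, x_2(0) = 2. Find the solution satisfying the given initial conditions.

Coefficient matrix A = [[-3, 4], [-8, 5]].
Characteristic polynomial det(A - λI) = λ^2 - 2λ + 17 = 0.
Eigenvalues λ = 1 ± 4i (complex conjugate pair).
For λ=1+4i: an eigenvector is (1,1) - i(0,-1) = (1, 1 + i).
A real fundamental pair from Re and Im of e^((1+4i)t)v: X_1 = e^(t)(cos(4t)·(1,1) + sin(4t)·(0,-1)), X_2 = e^(t)(sin(4t)·(1,1) - cos(4t)·(0,-1)).
General solution: K_1X_1 + K_2X_2.
Applying x_1(0)=-4, x_2(0)=2 gives K_1=-4, K_2=6.

x_1(t) = 6e^(t)sin(4t) - 4e^(t)cos(4t), x_2(t) = 10e^(t)sin(4t) + 2e^(t)cos(4t)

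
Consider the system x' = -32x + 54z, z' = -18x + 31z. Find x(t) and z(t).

x(t) = 3K_1e^(4t) - 2K_2e^(-5t), z(t) = 2K_1e^(4t) - K_2e^(-5t)

Coefficient matrix A = [[-32, 54], [-18, 31]].
Characteristic polynomial det(A - λI) = λ^2 + λ - 20 = 0.
Eigenvalues λ = 4, -5.
For λ=4: (A-λI) row 1 is [-36, 54], so an eigenvector is (3, 2).
For λ=-5: (A-λI) row 1 is [-27, 54], so an eigenvector is (-2, -1).
General solution: K_1e^(4t)(3,2) + K_2e^(-5t)(-2,-1).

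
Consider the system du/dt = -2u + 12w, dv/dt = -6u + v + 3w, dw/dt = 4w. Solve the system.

u(t) = C_1e^(-2t) + 2C_3e^(4t), v(t) = 2C_1e^(-2t) + C_2e^(t) - 3C_3e^(4t), w(t) = C_3e^(4t)

Coefficient matrix A = [[-2, 0, 12], [-6, 1, 3], [0, 0, 4]].
det(A - λI) = 0 gives eigenvalues λ = -2, 1, 4.
For λ=-2: eigenvector (1,2,0).
For λ=1: eigenvector (0,1,0).
For λ=4: eigenvector (2,-3,1).
General solution: C_1e^(-2t)(1,2,0) + C_2e^(t)(0,1,0) + C_3e^(4t)(2,-3,1).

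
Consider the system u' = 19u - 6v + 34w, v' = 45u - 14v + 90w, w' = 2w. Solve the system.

Coefficient matrix A = [[19, -6, 34], [45, -14, 90], [0, 0, 2]].
det(A - λI) = 0 gives eigenvalues λ = 2, 4, 1.
For λ=2: eigenvector (-2,0,1).
For λ=4: eigenvector (2,5,0).
For λ=1: eigenvector (-1,-3,0).
General solution: c_1e^(2t)(-2,0,1) + c_2e^(4t)(2,5,0) + c_3e^(t)(-1,-3,0).

u(t) = -2c_1e^(2t) + 2c_2e^(4t) - c_3e^(t), v(t) = 5c_2e^(4t) - 3c_3e^(t), w(t) = c_1e^(2t)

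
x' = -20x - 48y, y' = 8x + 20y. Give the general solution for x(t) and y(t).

x(t) = 3C_1e^(-4t) + 2C_2e^(4t), y(t) = -C_1e^(-4t) - C_2e^(4t)

Coefficient matrix A = [[-20, -48], [8, 20]].
Characteristic polynomial det(A - λI) = λ^2 - 16 = 0.
Eigenvalues λ = -4, 4.
For λ=-4: (A-λI) row 1 is [-16, -48], so an eigenvector is (3, -1).
For λ=4: (A-λI) row 1 is [-24, -48], so an eigenvector is (2, -1).
General solution: C_1e^(-4t)(3,-1) + C_2e^(4t)(2,-1).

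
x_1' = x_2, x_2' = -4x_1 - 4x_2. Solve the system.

x_1(t) = K_1e^(-2t) + K_2te^(-2t) - K_2e^(-2t), x_2(t) = -2K_1e^(-2t) - 2K_2te^(-2t) + 3K_2e^(-2t)

Coefficient matrix A = [[0, 1], [-4, -4]].
Characteristic polynomial det(A - λI) = λ^2 + 4λ + 4 = 0.
Single eigenvalue λ = -2 with algebraic multiplicity 2.
Eigenvector v = (1,-2); generalized eigenvector w with (A-λI)w=v is (-1,3).
General solution: e^(-2t)[K_1·v + K_2·(t·v + w)].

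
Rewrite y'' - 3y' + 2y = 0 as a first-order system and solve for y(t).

y(t) = C_1e^(t) + C_2e^(2t)

Let x_1 = y, x_2 = y'. Then x_1' = x_2 and x_2' = -2x_1 + 3x_2.
A = [[0,1],[-2,3]]; det(A-λI) = λ^2 - 3λ + 2.
Eigenvalues λ = 1, 2 with eigenvectors (1,1), (1,2).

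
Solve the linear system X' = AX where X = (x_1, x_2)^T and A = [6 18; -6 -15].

x_1(t) = 3C_1e^(-6t) + 2C_2e^(-3t), x_2(t) = -2C_1e^(-6t) - C_2e^(-3t)

Coefficient matrix A = [[6, 18], [-6, -15]].
Characteristic polynomial det(A - λI) = λ^2 + 9λ + 18 = 0.
Eigenvalues λ = -6, -3.
For λ=-6: (A-λI) row 1 is [12, 18], so an eigenvector is (3, -2).
For λ=-3: (A-λI) row 1 is [9, 18], so an eigenvector is (2, -1).
General solution: C_1e^(-6t)(3,-2) + C_2e^(-3t)(2,-1).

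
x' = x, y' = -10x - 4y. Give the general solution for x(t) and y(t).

x(t) = -c_1e^(t), y(t) = 2c_1e^(t) + c_2e^(-4t)

Coefficient matrix A = [[1, 0], [-10, -4]].
Characteristic polynomial det(A - λI) = λ^2 + 3λ - 4 = 0.
Eigenvalues λ = 1, -4.
For λ=1: (A-λI) row 2 is [-10, -5], so an eigenvector is (-1, 2).
For λ=-4: (A-λI) row 1 is [5, 0], so an eigenvector is (0, 1).
General solution: c_1e^(t)(-1,2) + c_2e^(-4t)(0,1).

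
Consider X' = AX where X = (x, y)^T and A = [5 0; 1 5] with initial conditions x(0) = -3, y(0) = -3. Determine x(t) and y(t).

Coefficient matrix A = [[5, 0], [1, 5]].
Characteristic polynomial det(A - λI) = λ^2 - 10λ + 25 = 0.
Single eigenvalue λ = 5 with algebraic multiplicity 2.
Eigenvector v = (0,1); generalized eigenvector w with (A-λI)w=v is (1,-3).
General solution: e^(5t)[C_1·v + C_2·(t·v + w)].
Applying x(0)=-3, y(0)=-3 gives C_1=-12, C_2=-3.

x(t) = -3e^(5t), y(t) = -3te^(5t) - 3e^(5t)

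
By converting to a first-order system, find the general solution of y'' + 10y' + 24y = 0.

Let x_1 = y, x_2 = y'. Then x_1' = x_2 and x_2' = -24x_1 - 10x_2.
A = [[0,1],[-24,-10]]; det(A-λI) = λ^2 + 10λ + 24.
Eigenvalues λ = -4, -6 with eigenvectors (1,-4), (1,-6).

y(t) = C_1e^(-4t) + C_2e^(-6t)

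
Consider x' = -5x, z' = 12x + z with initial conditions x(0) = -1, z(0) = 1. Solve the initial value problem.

x(t) = -e^(-5t), z(t) = -e^(t) + 2e^(-5t)

Coefficient matrix A = [[-5, 0], [12, 1]].
Characteristic polynomial det(A - λI) = λ^2 + 4λ - 5 = 0.
Eigenvalues λ = 1, -5.
For λ=1: (A-λI) row 1 is [-6, 0], so an eigenvector is (0, 1).
For λ=-5: (A-λI) row 2 is [12, 6], so an eigenvector is (-1, 2).
General solution: c_1e^(t)(0,1) + c_2e^(-5t)(-1,2).
Applying x(0)=-1, z(0)=1 gives c_1=-1, c_2=1.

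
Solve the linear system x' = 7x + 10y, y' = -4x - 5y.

x(t) = -C_1e^(t)sin(2t) - 2C_1e^(t)cos(2t) - 2C_2e^(t)sin(2t) + C_2e^(t)cos(2t), y(t) = C_1e^(t)sin(2t) + C_1e^(t)cos(2t) + C_2e^(t)sin(2t) - C_2e^(t)cos(2t)

Coefficient matrix A = [[7, 10], [-4, -5]].
Characteristic polynomial det(A - λI) = λ^2 - 2λ + 5 = 0.
Eigenvalues λ = 1 ± 2i (complex conjugate pair).
For λ=1+2i: an eigenvector is (-2,1) - i(-1,1) = (-2 + i, 1 - i).
A real fundamental pair from Re and Im of e^((1+2i)t)v: X_1 = e^(t)(cos(2t)·(-2,1) + sin(2t)·(-1,1)), X_2 = e^(t)(sin(2t)·(-2,1) - cos(2t)·(-1,1)).
General solution: C_1X_1 + C_2X_2.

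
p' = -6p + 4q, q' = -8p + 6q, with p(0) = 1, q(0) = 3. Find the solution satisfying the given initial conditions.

p(t) = 2e^(2t) - e^(-2t), q(t) = 4e^(2t) - e^(-2t)

Coefficient matrix A = [[-6, 4], [-8, 6]].
Characteristic polynomial det(A - λI) = λ^2 - 4 = 0.
Eigenvalues λ = 2, -2.
For λ=2: (A-λI) row 1 is [-8, 4], so an eigenvector is (-1, -2).
For λ=-2: (A-λI) row 1 is [-4, 4], so an eigenvector is (1, 1).
General solution: K_1e^(2t)(-1,-2) + K_2e^(-2t)(1,1).
Applying p(0)=1, q(0)=3 gives K_1=-2, K_2=-1.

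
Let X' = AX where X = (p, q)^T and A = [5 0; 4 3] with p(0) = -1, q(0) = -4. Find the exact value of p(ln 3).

-243

A = [[5,0],[4,3]]; eigenvalues λ = 3, 5.
Eigenvectors: (0,-1) for λ=3, (1,2) for λ=5.
From the initial condition, c_1 = 2, c_2 = -1.
p(ln 3) = (2)(3^3)(0) + (-1)(3^5)(1) = -243.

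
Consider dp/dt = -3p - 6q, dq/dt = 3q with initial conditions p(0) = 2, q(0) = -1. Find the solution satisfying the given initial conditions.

p(t) = e^(3t) + e^(-3t), q(t) = -e^(3t)

Coefficient matrix A = [[-3, -6], [0, 3]].
Characteristic polynomial det(A - λI) = λ^2 - 9 = 0.
Eigenvalues λ = 3, -3.
For λ=3: (A-λI) row 1 is [-6, -6], so an eigenvector is (-1, 1).
For λ=-3: (A-λI) row 1 is [0, -6], so an eigenvector is (1, 0).
General solution: K_1e^(3t)(-1,1) + K_2e^(-3t)(1,0).
Applying p(0)=2, q(0)=-1 gives K_1=-1, K_2=1.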